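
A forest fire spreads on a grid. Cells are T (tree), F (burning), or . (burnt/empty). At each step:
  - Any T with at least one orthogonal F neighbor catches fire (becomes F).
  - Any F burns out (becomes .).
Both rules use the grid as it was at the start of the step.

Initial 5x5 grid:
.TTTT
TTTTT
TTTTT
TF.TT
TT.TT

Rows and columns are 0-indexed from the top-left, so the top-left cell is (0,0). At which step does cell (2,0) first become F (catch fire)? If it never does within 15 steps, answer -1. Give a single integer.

Step 1: cell (2,0)='T' (+3 fires, +1 burnt)
Step 2: cell (2,0)='F' (+4 fires, +3 burnt)
  -> target ignites at step 2
Step 3: cell (2,0)='.' (+4 fires, +4 burnt)
Step 4: cell (2,0)='.' (+4 fires, +4 burnt)
Step 5: cell (2,0)='.' (+4 fires, +4 burnt)
Step 6: cell (2,0)='.' (+2 fires, +4 burnt)
Step 7: cell (2,0)='.' (+0 fires, +2 burnt)
  fire out at step 7

2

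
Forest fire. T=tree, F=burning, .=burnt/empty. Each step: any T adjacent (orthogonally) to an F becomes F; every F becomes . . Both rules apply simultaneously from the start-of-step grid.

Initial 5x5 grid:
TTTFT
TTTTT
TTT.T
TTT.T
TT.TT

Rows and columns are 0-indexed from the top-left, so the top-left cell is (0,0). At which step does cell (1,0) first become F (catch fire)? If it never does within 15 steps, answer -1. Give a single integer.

Step 1: cell (1,0)='T' (+3 fires, +1 burnt)
Step 2: cell (1,0)='T' (+3 fires, +3 burnt)
Step 3: cell (1,0)='T' (+4 fires, +3 burnt)
Step 4: cell (1,0)='F' (+4 fires, +4 burnt)
  -> target ignites at step 4
Step 5: cell (1,0)='.' (+3 fires, +4 burnt)
Step 6: cell (1,0)='.' (+3 fires, +3 burnt)
Step 7: cell (1,0)='.' (+1 fires, +3 burnt)
Step 8: cell (1,0)='.' (+0 fires, +1 burnt)
  fire out at step 8

4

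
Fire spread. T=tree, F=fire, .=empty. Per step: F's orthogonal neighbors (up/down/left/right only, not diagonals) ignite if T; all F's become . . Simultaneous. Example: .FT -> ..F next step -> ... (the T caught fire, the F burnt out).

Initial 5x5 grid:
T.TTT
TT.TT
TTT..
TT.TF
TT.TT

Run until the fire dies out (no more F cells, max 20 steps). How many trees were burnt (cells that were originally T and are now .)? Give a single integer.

Step 1: +2 fires, +1 burnt (F count now 2)
Step 2: +1 fires, +2 burnt (F count now 1)
Step 3: +0 fires, +1 burnt (F count now 0)
Fire out after step 3
Initially T: 18, now '.': 10
Total burnt (originally-T cells now '.'): 3

Answer: 3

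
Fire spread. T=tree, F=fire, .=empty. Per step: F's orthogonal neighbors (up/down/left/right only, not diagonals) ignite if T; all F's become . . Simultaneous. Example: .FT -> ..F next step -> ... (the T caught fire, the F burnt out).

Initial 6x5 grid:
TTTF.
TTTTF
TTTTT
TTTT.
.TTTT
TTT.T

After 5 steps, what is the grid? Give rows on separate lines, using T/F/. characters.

Step 1: 3 trees catch fire, 2 burn out
  TTF..
  TTTF.
  TTTTF
  TTTT.
  .TTTT
  TTT.T
Step 2: 3 trees catch fire, 3 burn out
  TF...
  TTF..
  TTTF.
  TTTT.
  .TTTT
  TTT.T
Step 3: 4 trees catch fire, 3 burn out
  F....
  TF...
  TTF..
  TTTF.
  .TTTT
  TTT.T
Step 4: 4 trees catch fire, 4 burn out
  .....
  F....
  TF...
  TTF..
  .TTFT
  TTT.T
Step 5: 4 trees catch fire, 4 burn out
  .....
  .....
  F....
  TF...
  .TF.F
  TTT.T

.....
.....
F....
TF...
.TF.F
TTT.T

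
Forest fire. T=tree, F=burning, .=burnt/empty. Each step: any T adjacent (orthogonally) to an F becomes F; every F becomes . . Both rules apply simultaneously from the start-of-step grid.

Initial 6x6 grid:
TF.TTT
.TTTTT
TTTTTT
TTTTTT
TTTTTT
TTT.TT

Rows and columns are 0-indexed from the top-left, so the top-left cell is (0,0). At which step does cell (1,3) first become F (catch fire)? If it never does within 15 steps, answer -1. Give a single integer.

Step 1: cell (1,3)='T' (+2 fires, +1 burnt)
Step 2: cell (1,3)='T' (+2 fires, +2 burnt)
Step 3: cell (1,3)='F' (+4 fires, +2 burnt)
  -> target ignites at step 3
Step 4: cell (1,3)='.' (+6 fires, +4 burnt)
Step 5: cell (1,3)='.' (+7 fires, +6 burnt)
Step 6: cell (1,3)='.' (+6 fires, +7 burnt)
Step 7: cell (1,3)='.' (+2 fires, +6 burnt)
Step 8: cell (1,3)='.' (+2 fires, +2 burnt)
Step 9: cell (1,3)='.' (+1 fires, +2 burnt)
Step 10: cell (1,3)='.' (+0 fires, +1 burnt)
  fire out at step 10

3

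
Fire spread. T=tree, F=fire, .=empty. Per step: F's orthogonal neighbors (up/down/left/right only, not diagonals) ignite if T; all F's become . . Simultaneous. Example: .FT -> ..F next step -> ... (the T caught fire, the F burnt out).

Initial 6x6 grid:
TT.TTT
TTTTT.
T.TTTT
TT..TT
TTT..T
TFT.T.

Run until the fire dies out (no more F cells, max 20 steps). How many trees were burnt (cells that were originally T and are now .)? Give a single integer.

Answer: 25

Derivation:
Step 1: +3 fires, +1 burnt (F count now 3)
Step 2: +3 fires, +3 burnt (F count now 3)
Step 3: +1 fires, +3 burnt (F count now 1)
Step 4: +1 fires, +1 burnt (F count now 1)
Step 5: +1 fires, +1 burnt (F count now 1)
Step 6: +2 fires, +1 burnt (F count now 2)
Step 7: +2 fires, +2 burnt (F count now 2)
Step 8: +2 fires, +2 burnt (F count now 2)
Step 9: +3 fires, +2 burnt (F count now 3)
Step 10: +2 fires, +3 burnt (F count now 2)
Step 11: +3 fires, +2 burnt (F count now 3)
Step 12: +1 fires, +3 burnt (F count now 1)
Step 13: +1 fires, +1 burnt (F count now 1)
Step 14: +0 fires, +1 burnt (F count now 0)
Fire out after step 14
Initially T: 26, now '.': 35
Total burnt (originally-T cells now '.'): 25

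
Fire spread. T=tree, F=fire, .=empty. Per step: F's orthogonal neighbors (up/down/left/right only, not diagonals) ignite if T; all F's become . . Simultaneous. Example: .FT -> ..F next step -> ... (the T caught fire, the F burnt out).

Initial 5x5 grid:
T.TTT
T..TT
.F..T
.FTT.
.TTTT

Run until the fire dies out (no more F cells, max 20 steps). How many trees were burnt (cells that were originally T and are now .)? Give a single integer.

Step 1: +2 fires, +2 burnt (F count now 2)
Step 2: +2 fires, +2 burnt (F count now 2)
Step 3: +1 fires, +2 burnt (F count now 1)
Step 4: +1 fires, +1 burnt (F count now 1)
Step 5: +0 fires, +1 burnt (F count now 0)
Fire out after step 5
Initially T: 14, now '.': 17
Total burnt (originally-T cells now '.'): 6

Answer: 6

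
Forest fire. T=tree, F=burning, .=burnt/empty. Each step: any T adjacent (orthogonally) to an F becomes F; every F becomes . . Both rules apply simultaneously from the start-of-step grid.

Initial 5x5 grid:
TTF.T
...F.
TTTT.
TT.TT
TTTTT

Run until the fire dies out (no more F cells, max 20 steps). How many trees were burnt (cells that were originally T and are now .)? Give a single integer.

Answer: 15

Derivation:
Step 1: +2 fires, +2 burnt (F count now 2)
Step 2: +3 fires, +2 burnt (F count now 3)
Step 3: +3 fires, +3 burnt (F count now 3)
Step 4: +4 fires, +3 burnt (F count now 4)
Step 5: +2 fires, +4 burnt (F count now 2)
Step 6: +1 fires, +2 burnt (F count now 1)
Step 7: +0 fires, +1 burnt (F count now 0)
Fire out after step 7
Initially T: 16, now '.': 24
Total burnt (originally-T cells now '.'): 15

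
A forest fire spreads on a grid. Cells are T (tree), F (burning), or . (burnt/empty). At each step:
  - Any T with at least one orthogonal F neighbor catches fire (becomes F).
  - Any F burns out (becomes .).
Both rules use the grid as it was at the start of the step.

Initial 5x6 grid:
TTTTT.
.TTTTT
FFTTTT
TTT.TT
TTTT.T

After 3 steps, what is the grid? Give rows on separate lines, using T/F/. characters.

Step 1: 4 trees catch fire, 2 burn out
  TTTTT.
  .FTTTT
  ..FTTT
  FFT.TT
  TTTT.T
Step 2: 6 trees catch fire, 4 burn out
  TFTTT.
  ..FTTT
  ...FTT
  ..F.TT
  FFTT.T
Step 3: 5 trees catch fire, 6 burn out
  F.FTT.
  ...FTT
  ....FT
  ....TT
  ..FT.T

F.FTT.
...FTT
....FT
....TT
..FT.T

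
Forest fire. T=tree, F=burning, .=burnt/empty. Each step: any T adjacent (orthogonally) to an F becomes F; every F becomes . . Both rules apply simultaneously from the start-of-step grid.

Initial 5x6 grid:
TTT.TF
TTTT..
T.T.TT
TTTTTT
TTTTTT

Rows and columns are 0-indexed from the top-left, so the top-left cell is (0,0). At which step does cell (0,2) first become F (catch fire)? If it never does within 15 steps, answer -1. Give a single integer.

Step 1: cell (0,2)='T' (+1 fires, +1 burnt)
Step 2: cell (0,2)='T' (+0 fires, +1 burnt)
  fire out at step 2
Target never catches fire within 15 steps

-1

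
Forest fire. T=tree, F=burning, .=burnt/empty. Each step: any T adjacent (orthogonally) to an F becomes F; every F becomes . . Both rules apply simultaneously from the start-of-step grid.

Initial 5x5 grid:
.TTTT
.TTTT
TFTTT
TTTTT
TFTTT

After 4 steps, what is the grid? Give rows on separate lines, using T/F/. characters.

Step 1: 6 trees catch fire, 2 burn out
  .TTTT
  .FTTT
  F.FTT
  TFTTT
  F.FTT
Step 2: 6 trees catch fire, 6 burn out
  .FTTT
  ..FTT
  ...FT
  F.FTT
  ...FT
Step 3: 5 trees catch fire, 6 burn out
  ..FTT
  ...FT
  ....F
  ...FT
  ....F
Step 4: 3 trees catch fire, 5 burn out
  ...FT
  ....F
  .....
  ....F
  .....

...FT
....F
.....
....F
.....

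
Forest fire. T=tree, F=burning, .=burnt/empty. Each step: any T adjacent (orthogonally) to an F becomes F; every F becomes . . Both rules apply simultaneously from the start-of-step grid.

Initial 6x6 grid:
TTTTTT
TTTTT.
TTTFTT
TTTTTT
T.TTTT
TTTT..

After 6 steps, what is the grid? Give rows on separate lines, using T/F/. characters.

Step 1: 4 trees catch fire, 1 burn out
  TTTTTT
  TTTFT.
  TTF.FT
  TTTFTT
  T.TTTT
  TTTT..
Step 2: 8 trees catch fire, 4 burn out
  TTTFTT
  TTF.F.
  TF...F
  TTF.FT
  T.TFTT
  TTTT..
Step 3: 9 trees catch fire, 8 burn out
  TTF.FT
  TF....
  F.....
  TF...F
  T.F.FT
  TTTF..
Step 4: 6 trees catch fire, 9 burn out
  TF...F
  F.....
  ......
  F.....
  T....F
  TTF...
Step 5: 3 trees catch fire, 6 burn out
  F.....
  ......
  ......
  ......
  F.....
  TF....
Step 6: 1 trees catch fire, 3 burn out
  ......
  ......
  ......
  ......
  ......
  F.....

......
......
......
......
......
F.....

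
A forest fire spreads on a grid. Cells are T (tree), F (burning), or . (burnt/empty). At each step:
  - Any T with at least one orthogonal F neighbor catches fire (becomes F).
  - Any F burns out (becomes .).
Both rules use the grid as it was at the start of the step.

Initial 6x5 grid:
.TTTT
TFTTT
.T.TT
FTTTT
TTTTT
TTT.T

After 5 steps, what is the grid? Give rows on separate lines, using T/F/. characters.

Step 1: 6 trees catch fire, 2 burn out
  .FTTT
  F.FTT
  .F.TT
  .FTTT
  FTTTT
  TTT.T
Step 2: 5 trees catch fire, 6 burn out
  ..FTT
  ...FT
  ...TT
  ..FTT
  .FTTT
  FTT.T
Step 3: 6 trees catch fire, 5 burn out
  ...FT
  ....F
  ...FT
  ...FT
  ..FTT
  .FT.T
Step 4: 5 trees catch fire, 6 burn out
  ....F
  .....
  ....F
  ....F
  ...FT
  ..F.T
Step 5: 1 trees catch fire, 5 burn out
  .....
  .....
  .....
  .....
  ....F
  ....T

.....
.....
.....
.....
....F
....T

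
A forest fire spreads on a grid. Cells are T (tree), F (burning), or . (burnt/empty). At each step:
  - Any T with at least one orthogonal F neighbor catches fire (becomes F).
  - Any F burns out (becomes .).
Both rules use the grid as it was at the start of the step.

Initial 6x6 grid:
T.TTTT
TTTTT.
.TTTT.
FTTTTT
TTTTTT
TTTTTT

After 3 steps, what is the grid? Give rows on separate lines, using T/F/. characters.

Step 1: 2 trees catch fire, 1 burn out
  T.TTTT
  TTTTT.
  .TTTT.
  .FTTTT
  FTTTTT
  TTTTTT
Step 2: 4 trees catch fire, 2 burn out
  T.TTTT
  TTTTT.
  .FTTT.
  ..FTTT
  .FTTTT
  FTTTTT
Step 3: 5 trees catch fire, 4 burn out
  T.TTTT
  TFTTT.
  ..FTT.
  ...FTT
  ..FTTT
  .FTTTT

T.TTTT
TFTTT.
..FTT.
...FTT
..FTTT
.FTTTT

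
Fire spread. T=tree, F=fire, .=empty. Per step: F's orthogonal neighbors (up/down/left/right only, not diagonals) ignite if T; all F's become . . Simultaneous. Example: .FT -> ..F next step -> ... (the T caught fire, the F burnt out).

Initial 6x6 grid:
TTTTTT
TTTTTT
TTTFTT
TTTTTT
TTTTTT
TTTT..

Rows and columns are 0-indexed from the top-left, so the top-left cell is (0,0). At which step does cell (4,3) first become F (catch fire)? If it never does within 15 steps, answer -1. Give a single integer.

Step 1: cell (4,3)='T' (+4 fires, +1 burnt)
Step 2: cell (4,3)='F' (+8 fires, +4 burnt)
  -> target ignites at step 2
Step 3: cell (4,3)='.' (+10 fires, +8 burnt)
Step 4: cell (4,3)='.' (+7 fires, +10 burnt)
Step 5: cell (4,3)='.' (+3 fires, +7 burnt)
Step 6: cell (4,3)='.' (+1 fires, +3 burnt)
Step 7: cell (4,3)='.' (+0 fires, +1 burnt)
  fire out at step 7

2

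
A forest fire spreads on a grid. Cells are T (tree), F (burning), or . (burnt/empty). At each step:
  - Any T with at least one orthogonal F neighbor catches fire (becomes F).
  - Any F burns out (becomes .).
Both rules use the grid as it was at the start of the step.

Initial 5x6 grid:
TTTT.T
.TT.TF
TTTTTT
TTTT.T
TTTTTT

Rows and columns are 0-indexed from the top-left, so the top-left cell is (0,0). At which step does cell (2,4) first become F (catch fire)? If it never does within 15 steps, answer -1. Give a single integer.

Step 1: cell (2,4)='T' (+3 fires, +1 burnt)
Step 2: cell (2,4)='F' (+2 fires, +3 burnt)
  -> target ignites at step 2
Step 3: cell (2,4)='.' (+2 fires, +2 burnt)
Step 4: cell (2,4)='.' (+3 fires, +2 burnt)
Step 5: cell (2,4)='.' (+4 fires, +3 burnt)
Step 6: cell (2,4)='.' (+5 fires, +4 burnt)
Step 7: cell (2,4)='.' (+4 fires, +5 burnt)
Step 8: cell (2,4)='.' (+2 fires, +4 burnt)
Step 9: cell (2,4)='.' (+0 fires, +2 burnt)
  fire out at step 9

2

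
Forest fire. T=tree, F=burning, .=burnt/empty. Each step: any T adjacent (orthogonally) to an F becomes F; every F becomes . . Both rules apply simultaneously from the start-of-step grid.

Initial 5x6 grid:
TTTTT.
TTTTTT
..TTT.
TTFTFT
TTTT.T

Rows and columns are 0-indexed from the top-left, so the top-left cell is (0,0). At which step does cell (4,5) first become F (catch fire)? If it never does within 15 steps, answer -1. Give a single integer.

Step 1: cell (4,5)='T' (+6 fires, +2 burnt)
Step 2: cell (4,5)='F' (+7 fires, +6 burnt)
  -> target ignites at step 2
Step 3: cell (4,5)='.' (+6 fires, +7 burnt)
Step 4: cell (4,5)='.' (+3 fires, +6 burnt)
Step 5: cell (4,5)='.' (+1 fires, +3 burnt)
Step 6: cell (4,5)='.' (+0 fires, +1 burnt)
  fire out at step 6

2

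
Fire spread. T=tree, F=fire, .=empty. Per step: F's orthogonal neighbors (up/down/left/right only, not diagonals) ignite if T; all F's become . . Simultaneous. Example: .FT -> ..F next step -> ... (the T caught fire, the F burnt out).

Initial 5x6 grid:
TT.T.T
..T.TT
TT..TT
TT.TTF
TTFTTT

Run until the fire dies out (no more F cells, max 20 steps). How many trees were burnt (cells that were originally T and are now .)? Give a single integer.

Answer: 16

Derivation:
Step 1: +5 fires, +2 burnt (F count now 5)
Step 2: +6 fires, +5 burnt (F count now 6)
Step 3: +4 fires, +6 burnt (F count now 4)
Step 4: +1 fires, +4 burnt (F count now 1)
Step 5: +0 fires, +1 burnt (F count now 0)
Fire out after step 5
Initially T: 20, now '.': 26
Total burnt (originally-T cells now '.'): 16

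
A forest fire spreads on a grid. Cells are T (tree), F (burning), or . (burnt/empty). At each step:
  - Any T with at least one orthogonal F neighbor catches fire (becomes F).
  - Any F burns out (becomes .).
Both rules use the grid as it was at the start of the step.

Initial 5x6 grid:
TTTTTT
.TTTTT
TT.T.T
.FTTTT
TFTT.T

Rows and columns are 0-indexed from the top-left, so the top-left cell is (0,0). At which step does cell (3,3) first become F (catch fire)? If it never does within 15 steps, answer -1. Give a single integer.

Step 1: cell (3,3)='T' (+4 fires, +2 burnt)
Step 2: cell (3,3)='F' (+4 fires, +4 burnt)
  -> target ignites at step 2
Step 3: cell (3,3)='.' (+4 fires, +4 burnt)
Step 4: cell (3,3)='.' (+4 fires, +4 burnt)
Step 5: cell (3,3)='.' (+4 fires, +4 burnt)
Step 6: cell (3,3)='.' (+2 fires, +4 burnt)
Step 7: cell (3,3)='.' (+1 fires, +2 burnt)
Step 8: cell (3,3)='.' (+0 fires, +1 burnt)
  fire out at step 8

2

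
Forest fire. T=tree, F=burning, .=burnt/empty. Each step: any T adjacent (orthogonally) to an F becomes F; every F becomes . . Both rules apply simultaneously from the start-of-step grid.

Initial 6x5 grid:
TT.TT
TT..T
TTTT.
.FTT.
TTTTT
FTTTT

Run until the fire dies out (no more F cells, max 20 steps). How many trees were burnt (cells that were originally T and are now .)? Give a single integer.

Step 1: +5 fires, +2 burnt (F count now 5)
Step 2: +6 fires, +5 burnt (F count now 6)
Step 3: +5 fires, +6 burnt (F count now 5)
Step 4: +3 fires, +5 burnt (F count now 3)
Step 5: +0 fires, +3 burnt (F count now 0)
Fire out after step 5
Initially T: 22, now '.': 27
Total burnt (originally-T cells now '.'): 19

Answer: 19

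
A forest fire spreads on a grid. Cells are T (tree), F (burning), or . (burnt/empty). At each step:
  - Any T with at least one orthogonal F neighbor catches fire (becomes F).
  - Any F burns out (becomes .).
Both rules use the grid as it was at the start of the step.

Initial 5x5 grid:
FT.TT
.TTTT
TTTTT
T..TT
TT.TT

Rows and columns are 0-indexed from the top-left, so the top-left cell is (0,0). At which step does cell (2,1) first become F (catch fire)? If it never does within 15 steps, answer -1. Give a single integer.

Step 1: cell (2,1)='T' (+1 fires, +1 burnt)
Step 2: cell (2,1)='T' (+1 fires, +1 burnt)
Step 3: cell (2,1)='F' (+2 fires, +1 burnt)
  -> target ignites at step 3
Step 4: cell (2,1)='.' (+3 fires, +2 burnt)
Step 5: cell (2,1)='.' (+4 fires, +3 burnt)
Step 6: cell (2,1)='.' (+4 fires, +4 burnt)
Step 7: cell (2,1)='.' (+3 fires, +4 burnt)
Step 8: cell (2,1)='.' (+1 fires, +3 burnt)
Step 9: cell (2,1)='.' (+0 fires, +1 burnt)
  fire out at step 9

3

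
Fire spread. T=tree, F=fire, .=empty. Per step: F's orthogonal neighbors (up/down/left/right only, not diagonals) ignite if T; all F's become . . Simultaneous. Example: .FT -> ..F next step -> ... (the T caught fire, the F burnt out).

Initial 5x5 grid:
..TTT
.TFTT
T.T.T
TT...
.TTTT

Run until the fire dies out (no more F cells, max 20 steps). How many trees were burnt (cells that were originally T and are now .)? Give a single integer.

Answer: 8

Derivation:
Step 1: +4 fires, +1 burnt (F count now 4)
Step 2: +2 fires, +4 burnt (F count now 2)
Step 3: +2 fires, +2 burnt (F count now 2)
Step 4: +0 fires, +2 burnt (F count now 0)
Fire out after step 4
Initially T: 15, now '.': 18
Total burnt (originally-T cells now '.'): 8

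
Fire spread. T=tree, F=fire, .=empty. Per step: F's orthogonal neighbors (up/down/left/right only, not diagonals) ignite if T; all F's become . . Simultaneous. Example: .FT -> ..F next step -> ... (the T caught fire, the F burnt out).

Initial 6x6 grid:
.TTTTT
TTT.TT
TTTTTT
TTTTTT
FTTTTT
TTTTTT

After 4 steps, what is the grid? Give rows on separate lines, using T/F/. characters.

Step 1: 3 trees catch fire, 1 burn out
  .TTTTT
  TTT.TT
  TTTTTT
  FTTTTT
  .FTTTT
  FTTTTT
Step 2: 4 trees catch fire, 3 burn out
  .TTTTT
  TTT.TT
  FTTTTT
  .FTTTT
  ..FTTT
  .FTTTT
Step 3: 5 trees catch fire, 4 burn out
  .TTTTT
  FTT.TT
  .FTTTT
  ..FTTT
  ...FTT
  ..FTTT
Step 4: 5 trees catch fire, 5 burn out
  .TTTTT
  .FT.TT
  ..FTTT
  ...FTT
  ....FT
  ...FTT

.TTTTT
.FT.TT
..FTTT
...FTT
....FT
...FTT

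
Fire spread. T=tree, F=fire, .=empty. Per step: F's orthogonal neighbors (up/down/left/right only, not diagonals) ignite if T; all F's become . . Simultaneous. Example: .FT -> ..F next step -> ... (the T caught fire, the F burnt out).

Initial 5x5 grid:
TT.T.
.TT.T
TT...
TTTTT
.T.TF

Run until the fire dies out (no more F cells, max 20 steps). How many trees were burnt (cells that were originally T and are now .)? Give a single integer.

Step 1: +2 fires, +1 burnt (F count now 2)
Step 2: +1 fires, +2 burnt (F count now 1)
Step 3: +1 fires, +1 burnt (F count now 1)
Step 4: +1 fires, +1 burnt (F count now 1)
Step 5: +3 fires, +1 burnt (F count now 3)
Step 6: +2 fires, +3 burnt (F count now 2)
Step 7: +2 fires, +2 burnt (F count now 2)
Step 8: +1 fires, +2 burnt (F count now 1)
Step 9: +0 fires, +1 burnt (F count now 0)
Fire out after step 9
Initially T: 15, now '.': 23
Total burnt (originally-T cells now '.'): 13

Answer: 13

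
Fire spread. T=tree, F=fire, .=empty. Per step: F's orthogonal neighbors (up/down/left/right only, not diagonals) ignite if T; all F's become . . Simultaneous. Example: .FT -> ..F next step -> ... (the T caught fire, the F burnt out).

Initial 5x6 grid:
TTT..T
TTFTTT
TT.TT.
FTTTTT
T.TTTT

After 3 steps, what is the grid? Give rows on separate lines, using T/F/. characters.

Step 1: 6 trees catch fire, 2 burn out
  TTF..T
  TF.FTT
  FT.TT.
  .FTTTT
  F.TTTT
Step 2: 6 trees catch fire, 6 burn out
  TF...T
  F...FT
  .F.FT.
  ..FTTT
  ..TTTT
Step 3: 5 trees catch fire, 6 burn out
  F....T
  .....F
  ....F.
  ...FTT
  ..FTTT

F....T
.....F
....F.
...FTT
..FTTT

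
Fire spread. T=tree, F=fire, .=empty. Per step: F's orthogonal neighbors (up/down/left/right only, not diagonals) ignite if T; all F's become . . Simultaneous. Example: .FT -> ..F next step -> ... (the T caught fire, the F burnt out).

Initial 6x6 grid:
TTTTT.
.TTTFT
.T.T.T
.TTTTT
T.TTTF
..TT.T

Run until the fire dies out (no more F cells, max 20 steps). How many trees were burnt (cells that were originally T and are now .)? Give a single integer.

Step 1: +6 fires, +2 burnt (F count now 6)
Step 2: +6 fires, +6 burnt (F count now 6)
Step 3: +5 fires, +6 burnt (F count now 5)
Step 4: +4 fires, +5 burnt (F count now 4)
Step 5: +2 fires, +4 burnt (F count now 2)
Step 6: +0 fires, +2 burnt (F count now 0)
Fire out after step 6
Initially T: 24, now '.': 35
Total burnt (originally-T cells now '.'): 23

Answer: 23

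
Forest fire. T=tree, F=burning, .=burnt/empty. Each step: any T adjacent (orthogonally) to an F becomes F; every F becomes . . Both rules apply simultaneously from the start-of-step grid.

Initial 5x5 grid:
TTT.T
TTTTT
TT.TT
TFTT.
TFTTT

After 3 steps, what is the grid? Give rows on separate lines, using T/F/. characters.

Step 1: 5 trees catch fire, 2 burn out
  TTT.T
  TTTTT
  TF.TT
  F.FT.
  F.FTT
Step 2: 4 trees catch fire, 5 burn out
  TTT.T
  TFTTT
  F..TT
  ...F.
  ...FT
Step 3: 5 trees catch fire, 4 burn out
  TFT.T
  F.FTT
  ...FT
  .....
  ....F

TFT.T
F.FTT
...FT
.....
....F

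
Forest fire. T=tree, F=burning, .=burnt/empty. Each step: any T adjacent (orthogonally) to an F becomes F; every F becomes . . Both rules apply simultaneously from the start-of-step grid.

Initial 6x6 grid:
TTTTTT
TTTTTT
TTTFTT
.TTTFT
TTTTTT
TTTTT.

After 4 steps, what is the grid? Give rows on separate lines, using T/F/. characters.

Step 1: 6 trees catch fire, 2 burn out
  TTTTTT
  TTTFTT
  TTF.FT
  .TTF.F
  TTTTFT
  TTTTT.
Step 2: 9 trees catch fire, 6 burn out
  TTTFTT
  TTF.FT
  TF...F
  .TF...
  TTTF.F
  TTTTF.
Step 3: 8 trees catch fire, 9 burn out
  TTF.FT
  TF...F
  F.....
  .F....
  TTF...
  TTTF..
Step 4: 5 trees catch fire, 8 burn out
  TF...F
  F.....
  ......
  ......
  TF....
  TTF...

TF...F
F.....
......
......
TF....
TTF...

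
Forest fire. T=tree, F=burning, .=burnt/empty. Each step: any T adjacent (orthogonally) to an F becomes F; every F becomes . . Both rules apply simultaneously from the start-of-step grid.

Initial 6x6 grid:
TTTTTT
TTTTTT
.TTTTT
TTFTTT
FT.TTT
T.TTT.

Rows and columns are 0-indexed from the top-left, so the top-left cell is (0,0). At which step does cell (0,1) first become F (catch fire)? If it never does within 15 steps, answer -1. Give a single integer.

Step 1: cell (0,1)='T' (+6 fires, +2 burnt)
Step 2: cell (0,1)='T' (+5 fires, +6 burnt)
Step 3: cell (0,1)='T' (+7 fires, +5 burnt)
Step 4: cell (0,1)='F' (+8 fires, +7 burnt)
  -> target ignites at step 4
Step 5: cell (0,1)='.' (+3 fires, +8 burnt)
Step 6: cell (0,1)='.' (+1 fires, +3 burnt)
Step 7: cell (0,1)='.' (+0 fires, +1 burnt)
  fire out at step 7

4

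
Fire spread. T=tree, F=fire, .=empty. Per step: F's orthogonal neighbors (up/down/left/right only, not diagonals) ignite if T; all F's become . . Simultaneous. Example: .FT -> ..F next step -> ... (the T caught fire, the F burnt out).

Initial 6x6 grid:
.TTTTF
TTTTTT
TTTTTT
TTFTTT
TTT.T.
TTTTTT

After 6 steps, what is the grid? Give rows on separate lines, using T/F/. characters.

Step 1: 6 trees catch fire, 2 burn out
  .TTTF.
  TTTTTF
  TTFTTT
  TF.FTT
  TTF.T.
  TTTTTT
Step 2: 10 trees catch fire, 6 burn out
  .TTF..
  TTFTF.
  TF.FTF
  F...FT
  TF..T.
  TTFTTT
Step 3: 10 trees catch fire, 10 burn out
  .TF...
  TF.F..
  F...F.
  .....F
  F...F.
  TF.FTT
Step 4: 4 trees catch fire, 10 burn out
  .F....
  F.....
  ......
  ......
  ......
  F...FT
Step 5: 1 trees catch fire, 4 burn out
  ......
  ......
  ......
  ......
  ......
  .....F
Step 6: 0 trees catch fire, 1 burn out
  ......
  ......
  ......
  ......
  ......
  ......

......
......
......
......
......
......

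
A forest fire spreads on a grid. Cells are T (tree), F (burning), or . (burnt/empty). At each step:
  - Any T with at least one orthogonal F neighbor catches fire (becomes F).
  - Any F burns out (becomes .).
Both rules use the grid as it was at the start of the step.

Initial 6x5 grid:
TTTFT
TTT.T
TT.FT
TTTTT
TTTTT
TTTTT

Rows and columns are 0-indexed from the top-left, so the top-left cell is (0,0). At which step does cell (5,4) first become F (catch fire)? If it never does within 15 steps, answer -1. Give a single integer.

Step 1: cell (5,4)='T' (+4 fires, +2 burnt)
Step 2: cell (5,4)='T' (+6 fires, +4 burnt)
Step 3: cell (5,4)='T' (+6 fires, +6 burnt)
Step 4: cell (5,4)='F' (+6 fires, +6 burnt)
  -> target ignites at step 4
Step 5: cell (5,4)='.' (+3 fires, +6 burnt)
Step 6: cell (5,4)='.' (+1 fires, +3 burnt)
Step 7: cell (5,4)='.' (+0 fires, +1 burnt)
  fire out at step 7

4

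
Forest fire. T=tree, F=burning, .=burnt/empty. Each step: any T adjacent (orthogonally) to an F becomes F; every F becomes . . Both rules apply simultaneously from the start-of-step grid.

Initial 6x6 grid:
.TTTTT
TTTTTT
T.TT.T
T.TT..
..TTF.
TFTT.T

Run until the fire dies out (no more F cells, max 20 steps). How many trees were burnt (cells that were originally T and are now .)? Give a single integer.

Step 1: +3 fires, +2 burnt (F count now 3)
Step 2: +3 fires, +3 burnt (F count now 3)
Step 3: +2 fires, +3 burnt (F count now 2)
Step 4: +2 fires, +2 burnt (F count now 2)
Step 5: +3 fires, +2 burnt (F count now 3)
Step 6: +4 fires, +3 burnt (F count now 4)
Step 7: +4 fires, +4 burnt (F count now 4)
Step 8: +1 fires, +4 burnt (F count now 1)
Step 9: +1 fires, +1 burnt (F count now 1)
Step 10: +0 fires, +1 burnt (F count now 0)
Fire out after step 10
Initially T: 24, now '.': 35
Total burnt (originally-T cells now '.'): 23

Answer: 23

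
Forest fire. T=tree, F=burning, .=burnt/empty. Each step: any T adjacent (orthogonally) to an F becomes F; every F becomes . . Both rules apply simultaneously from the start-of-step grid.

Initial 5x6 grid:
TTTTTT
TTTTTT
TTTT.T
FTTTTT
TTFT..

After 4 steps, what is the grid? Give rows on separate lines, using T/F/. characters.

Step 1: 6 trees catch fire, 2 burn out
  TTTTTT
  TTTTTT
  FTTT.T
  .FFTTT
  FF.F..
Step 2: 4 trees catch fire, 6 burn out
  TTTTTT
  FTTTTT
  .FFT.T
  ...FTT
  ......
Step 3: 5 trees catch fire, 4 burn out
  FTTTTT
  .FFTTT
  ...F.T
  ....FT
  ......
Step 4: 4 trees catch fire, 5 burn out
  .FFTTT
  ...FTT
  .....T
  .....F
  ......

.FFTTT
...FTT
.....T
.....F
......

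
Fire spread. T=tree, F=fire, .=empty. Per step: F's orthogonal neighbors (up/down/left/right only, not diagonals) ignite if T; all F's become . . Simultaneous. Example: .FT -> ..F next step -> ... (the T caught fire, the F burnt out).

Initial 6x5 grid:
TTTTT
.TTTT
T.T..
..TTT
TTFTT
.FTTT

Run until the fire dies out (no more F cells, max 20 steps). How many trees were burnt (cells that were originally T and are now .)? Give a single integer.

Answer: 20

Derivation:
Step 1: +4 fires, +2 burnt (F count now 4)
Step 2: +5 fires, +4 burnt (F count now 5)
Step 3: +3 fires, +5 burnt (F count now 3)
Step 4: +3 fires, +3 burnt (F count now 3)
Step 5: +3 fires, +3 burnt (F count now 3)
Step 6: +2 fires, +3 burnt (F count now 2)
Step 7: +0 fires, +2 burnt (F count now 0)
Fire out after step 7
Initially T: 21, now '.': 29
Total burnt (originally-T cells now '.'): 20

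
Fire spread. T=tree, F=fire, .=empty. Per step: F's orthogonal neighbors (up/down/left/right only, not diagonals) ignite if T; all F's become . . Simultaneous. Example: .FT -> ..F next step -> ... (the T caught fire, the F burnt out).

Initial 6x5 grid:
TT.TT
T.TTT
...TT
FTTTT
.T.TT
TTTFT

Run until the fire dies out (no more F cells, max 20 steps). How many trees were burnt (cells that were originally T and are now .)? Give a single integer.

Step 1: +4 fires, +2 burnt (F count now 4)
Step 2: +5 fires, +4 burnt (F count now 5)
Step 3: +3 fires, +5 burnt (F count now 3)
Step 4: +2 fires, +3 burnt (F count now 2)
Step 5: +3 fires, +2 burnt (F count now 3)
Step 6: +1 fires, +3 burnt (F count now 1)
Step 7: +0 fires, +1 burnt (F count now 0)
Fire out after step 7
Initially T: 21, now '.': 27
Total burnt (originally-T cells now '.'): 18

Answer: 18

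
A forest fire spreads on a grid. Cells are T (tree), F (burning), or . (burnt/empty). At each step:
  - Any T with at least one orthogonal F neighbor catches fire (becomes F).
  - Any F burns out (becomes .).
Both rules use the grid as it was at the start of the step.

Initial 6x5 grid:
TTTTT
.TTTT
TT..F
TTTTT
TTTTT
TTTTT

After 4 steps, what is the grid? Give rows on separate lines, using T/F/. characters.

Step 1: 2 trees catch fire, 1 burn out
  TTTTT
  .TTTF
  TT...
  TTTTF
  TTTTT
  TTTTT
Step 2: 4 trees catch fire, 2 burn out
  TTTTF
  .TTF.
  TT...
  TTTF.
  TTTTF
  TTTTT
Step 3: 5 trees catch fire, 4 burn out
  TTTF.
  .TF..
  TT...
  TTF..
  TTTF.
  TTTTF
Step 4: 5 trees catch fire, 5 burn out
  TTF..
  .F...
  TT...
  TF...
  TTF..
  TTTF.

TTF..
.F...
TT...
TF...
TTF..
TTTF.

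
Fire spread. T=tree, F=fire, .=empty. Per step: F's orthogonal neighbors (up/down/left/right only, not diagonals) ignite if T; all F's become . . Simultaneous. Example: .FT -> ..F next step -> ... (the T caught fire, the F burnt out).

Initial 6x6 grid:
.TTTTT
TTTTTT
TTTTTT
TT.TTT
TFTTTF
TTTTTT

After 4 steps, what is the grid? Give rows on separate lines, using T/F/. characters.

Step 1: 7 trees catch fire, 2 burn out
  .TTTTT
  TTTTTT
  TTTTTT
  TF.TTF
  F.FTF.
  TFTTTF
Step 2: 8 trees catch fire, 7 burn out
  .TTTTT
  TTTTTT
  TFTTTF
  F..TF.
  ...F..
  F.FTF.
Step 3: 7 trees catch fire, 8 burn out
  .TTTTT
  TFTTTF
  F.FTF.
  ...F..
  ......
  ...F..
Step 4: 6 trees catch fire, 7 burn out
  .FTTTF
  F.FTF.
  ...F..
  ......
  ......
  ......

.FTTTF
F.FTF.
...F..
......
......
......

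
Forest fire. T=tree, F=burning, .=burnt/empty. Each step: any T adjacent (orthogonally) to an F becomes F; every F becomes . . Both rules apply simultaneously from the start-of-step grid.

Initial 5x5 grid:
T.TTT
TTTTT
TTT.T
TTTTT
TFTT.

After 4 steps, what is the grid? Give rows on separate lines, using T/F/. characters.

Step 1: 3 trees catch fire, 1 burn out
  T.TTT
  TTTTT
  TTT.T
  TFTTT
  F.FT.
Step 2: 4 trees catch fire, 3 burn out
  T.TTT
  TTTTT
  TFT.T
  F.FTT
  ...F.
Step 3: 4 trees catch fire, 4 burn out
  T.TTT
  TFTTT
  F.F.T
  ...FT
  .....
Step 4: 3 trees catch fire, 4 burn out
  T.TTT
  F.FTT
  ....T
  ....F
  .....

T.TTT
F.FTT
....T
....F
.....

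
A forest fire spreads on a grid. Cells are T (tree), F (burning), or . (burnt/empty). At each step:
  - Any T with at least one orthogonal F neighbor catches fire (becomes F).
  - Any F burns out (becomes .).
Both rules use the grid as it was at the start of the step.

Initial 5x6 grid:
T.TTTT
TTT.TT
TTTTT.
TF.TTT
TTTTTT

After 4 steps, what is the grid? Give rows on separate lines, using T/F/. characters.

Step 1: 3 trees catch fire, 1 burn out
  T.TTTT
  TTT.TT
  TFTTT.
  F..TTT
  TFTTTT
Step 2: 5 trees catch fire, 3 burn out
  T.TTTT
  TFT.TT
  F.FTT.
  ...TTT
  F.FTTT
Step 3: 4 trees catch fire, 5 burn out
  T.TTTT
  F.F.TT
  ...FT.
  ...TTT
  ...FTT
Step 4: 5 trees catch fire, 4 burn out
  F.FTTT
  ....TT
  ....F.
  ...FTT
  ....FT

F.FTTT
....TT
....F.
...FTT
....FT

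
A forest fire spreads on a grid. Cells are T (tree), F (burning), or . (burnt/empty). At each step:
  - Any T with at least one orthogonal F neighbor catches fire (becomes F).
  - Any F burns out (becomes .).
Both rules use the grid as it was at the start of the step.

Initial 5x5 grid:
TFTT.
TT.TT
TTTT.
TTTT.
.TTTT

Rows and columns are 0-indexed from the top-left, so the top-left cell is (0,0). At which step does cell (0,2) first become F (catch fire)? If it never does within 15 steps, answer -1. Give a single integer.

Step 1: cell (0,2)='F' (+3 fires, +1 burnt)
  -> target ignites at step 1
Step 2: cell (0,2)='.' (+3 fires, +3 burnt)
Step 3: cell (0,2)='.' (+4 fires, +3 burnt)
Step 4: cell (0,2)='.' (+5 fires, +4 burnt)
Step 5: cell (0,2)='.' (+2 fires, +5 burnt)
Step 6: cell (0,2)='.' (+1 fires, +2 burnt)
Step 7: cell (0,2)='.' (+1 fires, +1 burnt)
Step 8: cell (0,2)='.' (+0 fires, +1 burnt)
  fire out at step 8

1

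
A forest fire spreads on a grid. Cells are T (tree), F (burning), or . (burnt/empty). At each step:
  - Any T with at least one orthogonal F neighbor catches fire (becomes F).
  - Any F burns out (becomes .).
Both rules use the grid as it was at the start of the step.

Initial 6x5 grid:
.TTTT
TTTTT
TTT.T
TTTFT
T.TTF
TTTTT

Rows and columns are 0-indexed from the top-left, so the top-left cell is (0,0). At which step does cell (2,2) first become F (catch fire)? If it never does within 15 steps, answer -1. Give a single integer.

Step 1: cell (2,2)='T' (+4 fires, +2 burnt)
Step 2: cell (2,2)='F' (+5 fires, +4 burnt)
  -> target ignites at step 2
Step 3: cell (2,2)='.' (+5 fires, +5 burnt)
Step 4: cell (2,2)='.' (+7 fires, +5 burnt)
Step 5: cell (2,2)='.' (+4 fires, +7 burnt)
Step 6: cell (2,2)='.' (+0 fires, +4 burnt)
  fire out at step 6

2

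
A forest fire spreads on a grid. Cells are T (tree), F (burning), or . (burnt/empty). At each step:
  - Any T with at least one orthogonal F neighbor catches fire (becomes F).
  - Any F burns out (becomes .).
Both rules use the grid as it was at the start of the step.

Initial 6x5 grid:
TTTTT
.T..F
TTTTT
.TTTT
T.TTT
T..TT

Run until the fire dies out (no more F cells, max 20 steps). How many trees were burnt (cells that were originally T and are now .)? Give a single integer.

Step 1: +2 fires, +1 burnt (F count now 2)
Step 2: +3 fires, +2 burnt (F count now 3)
Step 3: +4 fires, +3 burnt (F count now 4)
Step 4: +5 fires, +4 burnt (F count now 5)
Step 5: +6 fires, +5 burnt (F count now 6)
Step 6: +0 fires, +6 burnt (F count now 0)
Fire out after step 6
Initially T: 22, now '.': 28
Total burnt (originally-T cells now '.'): 20

Answer: 20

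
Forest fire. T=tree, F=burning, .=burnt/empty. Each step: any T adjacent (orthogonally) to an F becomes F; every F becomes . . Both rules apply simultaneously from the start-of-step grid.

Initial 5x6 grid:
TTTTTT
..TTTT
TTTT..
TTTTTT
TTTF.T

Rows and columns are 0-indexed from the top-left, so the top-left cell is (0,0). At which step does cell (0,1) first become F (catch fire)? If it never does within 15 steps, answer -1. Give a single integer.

Step 1: cell (0,1)='T' (+2 fires, +1 burnt)
Step 2: cell (0,1)='T' (+4 fires, +2 burnt)
Step 3: cell (0,1)='T' (+5 fires, +4 burnt)
Step 4: cell (0,1)='T' (+6 fires, +5 burnt)
Step 5: cell (0,1)='T' (+4 fires, +6 burnt)
Step 6: cell (0,1)='F' (+2 fires, +4 burnt)
  -> target ignites at step 6
Step 7: cell (0,1)='.' (+1 fires, +2 burnt)
Step 8: cell (0,1)='.' (+0 fires, +1 burnt)
  fire out at step 8

6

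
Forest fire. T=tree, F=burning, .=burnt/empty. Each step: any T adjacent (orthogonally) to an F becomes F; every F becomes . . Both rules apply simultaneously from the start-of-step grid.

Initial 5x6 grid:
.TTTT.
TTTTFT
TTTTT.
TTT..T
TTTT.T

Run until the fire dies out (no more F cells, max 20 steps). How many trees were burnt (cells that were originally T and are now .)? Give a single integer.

Answer: 21

Derivation:
Step 1: +4 fires, +1 burnt (F count now 4)
Step 2: +3 fires, +4 burnt (F count now 3)
Step 3: +3 fires, +3 burnt (F count now 3)
Step 4: +4 fires, +3 burnt (F count now 4)
Step 5: +3 fires, +4 burnt (F count now 3)
Step 6: +3 fires, +3 burnt (F count now 3)
Step 7: +1 fires, +3 burnt (F count now 1)
Step 8: +0 fires, +1 burnt (F count now 0)
Fire out after step 8
Initially T: 23, now '.': 28
Total burnt (originally-T cells now '.'): 21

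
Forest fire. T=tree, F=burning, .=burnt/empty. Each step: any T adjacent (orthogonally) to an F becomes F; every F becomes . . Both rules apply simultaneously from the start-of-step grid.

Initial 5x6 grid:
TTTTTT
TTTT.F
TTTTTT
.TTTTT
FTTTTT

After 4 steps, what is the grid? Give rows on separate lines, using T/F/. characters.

Step 1: 3 trees catch fire, 2 burn out
  TTTTTF
  TTTT..
  TTTTTF
  .TTTTT
  .FTTTT
Step 2: 5 trees catch fire, 3 burn out
  TTTTF.
  TTTT..
  TTTTF.
  .FTTTF
  ..FTTT
Step 3: 7 trees catch fire, 5 burn out
  TTTF..
  TTTT..
  TFTF..
  ..FTF.
  ...FTF
Step 4: 7 trees catch fire, 7 burn out
  TTF...
  TFTF..
  F.F...
  ...F..
  ....F.

TTF...
TFTF..
F.F...
...F..
....F.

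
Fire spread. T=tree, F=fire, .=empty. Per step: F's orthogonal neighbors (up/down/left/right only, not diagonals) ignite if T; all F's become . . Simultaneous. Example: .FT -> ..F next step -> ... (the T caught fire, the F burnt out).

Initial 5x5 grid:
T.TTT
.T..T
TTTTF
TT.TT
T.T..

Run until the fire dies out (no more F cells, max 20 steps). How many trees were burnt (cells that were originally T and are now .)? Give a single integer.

Step 1: +3 fires, +1 burnt (F count now 3)
Step 2: +3 fires, +3 burnt (F count now 3)
Step 3: +2 fires, +3 burnt (F count now 2)
Step 4: +4 fires, +2 burnt (F count now 4)
Step 5: +1 fires, +4 burnt (F count now 1)
Step 6: +1 fires, +1 burnt (F count now 1)
Step 7: +0 fires, +1 burnt (F count now 0)
Fire out after step 7
Initially T: 16, now '.': 23
Total burnt (originally-T cells now '.'): 14

Answer: 14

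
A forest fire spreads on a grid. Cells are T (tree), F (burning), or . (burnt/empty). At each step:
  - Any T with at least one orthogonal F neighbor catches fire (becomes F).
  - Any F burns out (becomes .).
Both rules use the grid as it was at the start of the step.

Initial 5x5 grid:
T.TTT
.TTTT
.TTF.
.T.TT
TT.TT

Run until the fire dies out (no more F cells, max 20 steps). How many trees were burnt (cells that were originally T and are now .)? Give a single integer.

Step 1: +3 fires, +1 burnt (F count now 3)
Step 2: +6 fires, +3 burnt (F count now 6)
Step 3: +5 fires, +6 burnt (F count now 5)
Step 4: +1 fires, +5 burnt (F count now 1)
Step 5: +1 fires, +1 burnt (F count now 1)
Step 6: +0 fires, +1 burnt (F count now 0)
Fire out after step 6
Initially T: 17, now '.': 24
Total burnt (originally-T cells now '.'): 16

Answer: 16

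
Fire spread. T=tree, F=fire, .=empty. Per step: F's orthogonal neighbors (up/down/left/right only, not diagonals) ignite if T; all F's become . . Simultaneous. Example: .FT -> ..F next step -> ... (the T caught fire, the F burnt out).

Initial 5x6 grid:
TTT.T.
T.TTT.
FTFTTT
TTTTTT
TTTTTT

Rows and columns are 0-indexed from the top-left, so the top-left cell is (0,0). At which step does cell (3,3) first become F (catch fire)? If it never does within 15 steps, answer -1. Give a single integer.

Step 1: cell (3,3)='T' (+6 fires, +2 burnt)
Step 2: cell (3,3)='F' (+8 fires, +6 burnt)
  -> target ignites at step 2
Step 3: cell (3,3)='.' (+6 fires, +8 burnt)
Step 4: cell (3,3)='.' (+3 fires, +6 burnt)
Step 5: cell (3,3)='.' (+1 fires, +3 burnt)
Step 6: cell (3,3)='.' (+0 fires, +1 burnt)
  fire out at step 6

2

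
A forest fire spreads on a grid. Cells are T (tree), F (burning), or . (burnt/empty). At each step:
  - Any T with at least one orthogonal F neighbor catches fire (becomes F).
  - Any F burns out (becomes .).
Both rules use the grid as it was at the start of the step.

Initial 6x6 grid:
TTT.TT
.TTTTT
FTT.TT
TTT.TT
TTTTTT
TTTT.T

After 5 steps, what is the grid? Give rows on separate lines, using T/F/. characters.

Step 1: 2 trees catch fire, 1 burn out
  TTT.TT
  .TTTTT
  .FT.TT
  FTT.TT
  TTTTTT
  TTTT.T
Step 2: 4 trees catch fire, 2 burn out
  TTT.TT
  .FTTTT
  ..F.TT
  .FT.TT
  FTTTTT
  TTTT.T
Step 3: 5 trees catch fire, 4 burn out
  TFT.TT
  ..FTTT
  ....TT
  ..F.TT
  .FTTTT
  FTTT.T
Step 4: 5 trees catch fire, 5 burn out
  F.F.TT
  ...FTT
  ....TT
  ....TT
  ..FTTT
  .FTT.T
Step 5: 3 trees catch fire, 5 burn out
  ....TT
  ....FT
  ....TT
  ....TT
  ...FTT
  ..FT.T

....TT
....FT
....TT
....TT
...FTT
..FT.T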